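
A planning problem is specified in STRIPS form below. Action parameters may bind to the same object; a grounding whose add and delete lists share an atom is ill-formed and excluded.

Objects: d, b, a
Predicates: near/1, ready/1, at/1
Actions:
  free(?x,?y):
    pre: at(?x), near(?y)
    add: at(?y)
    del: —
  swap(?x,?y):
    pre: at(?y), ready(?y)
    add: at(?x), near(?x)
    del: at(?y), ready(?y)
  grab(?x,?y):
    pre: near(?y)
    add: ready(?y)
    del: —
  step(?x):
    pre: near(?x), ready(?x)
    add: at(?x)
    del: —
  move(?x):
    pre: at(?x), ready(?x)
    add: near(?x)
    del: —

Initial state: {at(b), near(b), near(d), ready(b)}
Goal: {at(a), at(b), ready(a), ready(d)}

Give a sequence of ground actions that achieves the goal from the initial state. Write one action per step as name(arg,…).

swap(a,b); free(a,b); grab(d,d); grab(d,a)

1. swap(a,b)  →  {at(a), near(a), near(b), near(d)}
2. free(a,b)  →  {at(a), at(b), near(a), near(b), near(d)}
3. grab(d,d)  →  {at(a), at(b), near(a), near(b), near(d), ready(d)}
4. grab(d,a)  →  {at(a), at(b), near(a), near(b), near(d), ready(a), ready(d)}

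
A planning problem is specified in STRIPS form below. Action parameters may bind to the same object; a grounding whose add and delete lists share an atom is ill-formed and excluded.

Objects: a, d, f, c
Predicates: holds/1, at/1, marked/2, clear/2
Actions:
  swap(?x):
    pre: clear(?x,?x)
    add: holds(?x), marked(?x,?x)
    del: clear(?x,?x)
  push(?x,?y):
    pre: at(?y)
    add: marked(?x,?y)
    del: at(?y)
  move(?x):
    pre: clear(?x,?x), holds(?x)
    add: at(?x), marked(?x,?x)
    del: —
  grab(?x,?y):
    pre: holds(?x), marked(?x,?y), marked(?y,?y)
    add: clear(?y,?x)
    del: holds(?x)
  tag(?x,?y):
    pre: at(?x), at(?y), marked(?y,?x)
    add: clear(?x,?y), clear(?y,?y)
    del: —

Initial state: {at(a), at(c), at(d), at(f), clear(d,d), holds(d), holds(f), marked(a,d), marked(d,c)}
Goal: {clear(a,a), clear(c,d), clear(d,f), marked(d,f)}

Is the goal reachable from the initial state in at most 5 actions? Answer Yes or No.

No

1. swap(d)  →  {at(a), at(c), at(d), at(f), holds(d), holds(f), marked(a,d), marked(d,c), marked(d,d)}
2. push(d,f)  →  {at(a), at(c), at(d), holds(d), holds(f), marked(a,d), marked(d,c), marked(d,d), marked(d,f)}
3. tag(d,a)  →  {at(a), at(c), at(d), clear(a,a), clear(d,a), holds(d), holds(f), marked(a,d), marked(d,c), marked(d,d), marked(d,f)}
4. tag(c,d)  →  {at(a), at(c), at(d), clear(a,a), clear(c,d), clear(d,a), clear(d,d), holds(d), holds(f), marked(a,d), marked(d,c), marked(d,d), marked(d,f)}
5. push(f,d)  →  {at(a), at(c), clear(a,a), clear(c,d), clear(d,a), clear(d,d), holds(d), holds(f), marked(a,d), marked(d,c), marked(d,d), marked(d,f), marked(f,d)}
6. grab(f,d)  →  {at(a), at(c), clear(a,a), clear(c,d), clear(d,a), clear(d,d), clear(d,f), holds(d), marked(a,d), marked(d,c), marked(d,d), marked(d,f), marked(f,d)}
optimal plan length = 6; 6 > 5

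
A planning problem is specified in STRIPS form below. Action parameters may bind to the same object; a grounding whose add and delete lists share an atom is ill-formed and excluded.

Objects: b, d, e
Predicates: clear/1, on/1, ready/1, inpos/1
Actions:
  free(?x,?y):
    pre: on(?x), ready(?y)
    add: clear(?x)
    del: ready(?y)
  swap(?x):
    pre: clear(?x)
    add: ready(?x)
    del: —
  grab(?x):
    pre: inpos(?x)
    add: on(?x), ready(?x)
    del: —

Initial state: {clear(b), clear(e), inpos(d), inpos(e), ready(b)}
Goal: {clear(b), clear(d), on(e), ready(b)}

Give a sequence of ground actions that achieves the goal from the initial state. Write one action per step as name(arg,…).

1. grab(d)  →  {clear(b), clear(e), inpos(d), inpos(e), on(d), ready(b), ready(d)}
2. free(d,d)  →  {clear(b), clear(d), clear(e), inpos(d), inpos(e), on(d), ready(b)}
3. grab(e)  →  {clear(b), clear(d), clear(e), inpos(d), inpos(e), on(d), on(e), ready(b), ready(e)}

grab(d); free(d,d); grab(e)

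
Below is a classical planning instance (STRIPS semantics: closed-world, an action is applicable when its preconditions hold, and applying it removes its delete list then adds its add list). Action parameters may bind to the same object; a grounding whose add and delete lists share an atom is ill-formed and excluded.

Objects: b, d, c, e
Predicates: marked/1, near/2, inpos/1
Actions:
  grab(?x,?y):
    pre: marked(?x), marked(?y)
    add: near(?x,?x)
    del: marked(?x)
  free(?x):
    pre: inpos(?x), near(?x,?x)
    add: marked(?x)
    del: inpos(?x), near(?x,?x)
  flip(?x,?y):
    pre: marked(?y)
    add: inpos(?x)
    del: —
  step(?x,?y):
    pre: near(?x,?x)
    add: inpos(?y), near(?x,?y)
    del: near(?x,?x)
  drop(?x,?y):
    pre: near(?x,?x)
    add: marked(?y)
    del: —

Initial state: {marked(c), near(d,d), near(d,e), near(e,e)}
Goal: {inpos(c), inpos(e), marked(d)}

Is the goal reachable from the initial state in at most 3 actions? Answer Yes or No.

1. flip(c,c)  →  {inpos(c), marked(c), near(d,d), near(d,e), near(e,e)}
2. flip(e,c)  →  {inpos(c), inpos(e), marked(c), near(d,d), near(d,e), near(e,e)}
3. drop(d,d)  →  {inpos(c), inpos(e), marked(c), marked(d), near(d,d), near(d,e), near(e,e)}
optimal plan length = 3; 3 ≤ 3

Yes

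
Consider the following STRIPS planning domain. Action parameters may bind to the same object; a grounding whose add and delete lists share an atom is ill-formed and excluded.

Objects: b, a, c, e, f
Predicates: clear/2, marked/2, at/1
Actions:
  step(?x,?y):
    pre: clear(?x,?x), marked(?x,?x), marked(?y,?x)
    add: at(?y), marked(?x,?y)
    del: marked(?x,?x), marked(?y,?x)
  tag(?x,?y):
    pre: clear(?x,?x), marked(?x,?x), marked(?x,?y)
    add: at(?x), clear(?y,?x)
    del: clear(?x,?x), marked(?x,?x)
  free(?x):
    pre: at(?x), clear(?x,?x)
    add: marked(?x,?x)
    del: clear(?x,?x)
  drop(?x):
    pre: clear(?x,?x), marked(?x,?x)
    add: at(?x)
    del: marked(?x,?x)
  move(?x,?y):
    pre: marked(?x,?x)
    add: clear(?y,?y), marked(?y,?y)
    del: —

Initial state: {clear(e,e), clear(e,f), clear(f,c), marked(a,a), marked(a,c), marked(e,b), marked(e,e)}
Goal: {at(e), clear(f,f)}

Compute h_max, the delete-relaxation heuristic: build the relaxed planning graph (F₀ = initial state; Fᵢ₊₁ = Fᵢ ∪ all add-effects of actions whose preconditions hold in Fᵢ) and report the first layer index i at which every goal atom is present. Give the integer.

F0 = init (7 atoms)
F1 = F0 ∪ {at(e), clear(a,a), clear(b,b), clear(b,e), clear(c,c), clear(f,f), marked(b,b), marked(c,c), marked(f,f)}  (16 atoms)
goal ⊆ F1  ⇒  h_max = 1

1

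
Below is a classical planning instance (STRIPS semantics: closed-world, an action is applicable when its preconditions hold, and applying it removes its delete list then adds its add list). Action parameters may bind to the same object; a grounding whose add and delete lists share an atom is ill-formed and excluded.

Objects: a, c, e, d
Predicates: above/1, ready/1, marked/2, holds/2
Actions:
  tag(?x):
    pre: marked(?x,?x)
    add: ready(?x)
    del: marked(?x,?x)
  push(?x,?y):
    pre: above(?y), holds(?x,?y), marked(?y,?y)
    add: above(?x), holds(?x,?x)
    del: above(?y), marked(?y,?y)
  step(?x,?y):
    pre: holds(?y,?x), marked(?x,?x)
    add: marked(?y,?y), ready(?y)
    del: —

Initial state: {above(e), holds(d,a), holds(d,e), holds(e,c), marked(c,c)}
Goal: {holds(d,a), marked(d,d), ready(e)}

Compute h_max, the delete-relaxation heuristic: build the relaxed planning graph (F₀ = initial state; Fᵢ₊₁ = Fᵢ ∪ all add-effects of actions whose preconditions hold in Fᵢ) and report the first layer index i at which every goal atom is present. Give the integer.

F0 = init (5 atoms)
F1 = F0 ∪ {marked(e,e), ready(c), ready(e)}  (8 atoms)
F2 = F1 ∪ {above(d), holds(d,d), marked(d,d), ready(d)}  (12 atoms)
goal ⊆ F2  ⇒  h_max = 2

2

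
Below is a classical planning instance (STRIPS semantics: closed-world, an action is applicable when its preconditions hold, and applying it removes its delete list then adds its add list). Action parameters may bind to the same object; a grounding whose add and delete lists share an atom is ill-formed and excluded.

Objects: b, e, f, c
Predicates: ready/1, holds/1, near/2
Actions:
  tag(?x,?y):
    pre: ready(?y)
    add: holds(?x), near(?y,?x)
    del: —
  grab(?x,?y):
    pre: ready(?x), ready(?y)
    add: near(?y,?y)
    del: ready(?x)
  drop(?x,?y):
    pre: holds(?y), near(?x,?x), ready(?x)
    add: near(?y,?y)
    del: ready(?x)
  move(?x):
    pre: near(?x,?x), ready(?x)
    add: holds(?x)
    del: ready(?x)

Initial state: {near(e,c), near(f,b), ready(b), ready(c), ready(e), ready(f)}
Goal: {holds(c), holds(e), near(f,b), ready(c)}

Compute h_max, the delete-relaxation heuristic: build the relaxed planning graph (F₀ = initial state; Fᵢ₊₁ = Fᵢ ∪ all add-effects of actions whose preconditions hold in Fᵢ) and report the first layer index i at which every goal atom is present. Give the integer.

F0 = init (6 atoms)
F1 = F0 ∪ {holds(b), holds(c), holds(e), holds(f), near(b,b), near(b,c), near(b,e), near(b,f), near(c,b), near(c,c), near(c,e), near(c,f), near(e,b), near(e,e), near(e,f), near(f,c), near(f,e), near(f,f)}  (24 atoms)
goal ⊆ F1  ⇒  h_max = 1

1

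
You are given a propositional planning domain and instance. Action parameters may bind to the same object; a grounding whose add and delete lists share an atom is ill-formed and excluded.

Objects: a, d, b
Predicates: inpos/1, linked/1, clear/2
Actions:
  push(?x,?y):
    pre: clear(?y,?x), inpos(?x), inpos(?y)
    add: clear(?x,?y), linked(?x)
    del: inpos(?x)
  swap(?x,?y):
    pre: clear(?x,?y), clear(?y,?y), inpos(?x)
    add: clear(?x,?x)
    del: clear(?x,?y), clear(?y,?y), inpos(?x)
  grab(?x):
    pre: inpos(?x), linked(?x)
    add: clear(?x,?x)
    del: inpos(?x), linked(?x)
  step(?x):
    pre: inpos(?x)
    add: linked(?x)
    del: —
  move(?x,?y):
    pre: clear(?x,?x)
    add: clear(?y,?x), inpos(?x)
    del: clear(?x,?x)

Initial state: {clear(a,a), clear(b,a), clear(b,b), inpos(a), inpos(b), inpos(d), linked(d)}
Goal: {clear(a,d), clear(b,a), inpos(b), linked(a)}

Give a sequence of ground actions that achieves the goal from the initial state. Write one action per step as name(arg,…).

move(a,d); push(a,d)

1. move(a,d)  →  {clear(b,a), clear(b,b), clear(d,a), inpos(a), inpos(b), inpos(d), linked(d)}
2. push(a,d)  →  {clear(a,d), clear(b,a), clear(b,b), clear(d,a), inpos(b), inpos(d), linked(a), linked(d)}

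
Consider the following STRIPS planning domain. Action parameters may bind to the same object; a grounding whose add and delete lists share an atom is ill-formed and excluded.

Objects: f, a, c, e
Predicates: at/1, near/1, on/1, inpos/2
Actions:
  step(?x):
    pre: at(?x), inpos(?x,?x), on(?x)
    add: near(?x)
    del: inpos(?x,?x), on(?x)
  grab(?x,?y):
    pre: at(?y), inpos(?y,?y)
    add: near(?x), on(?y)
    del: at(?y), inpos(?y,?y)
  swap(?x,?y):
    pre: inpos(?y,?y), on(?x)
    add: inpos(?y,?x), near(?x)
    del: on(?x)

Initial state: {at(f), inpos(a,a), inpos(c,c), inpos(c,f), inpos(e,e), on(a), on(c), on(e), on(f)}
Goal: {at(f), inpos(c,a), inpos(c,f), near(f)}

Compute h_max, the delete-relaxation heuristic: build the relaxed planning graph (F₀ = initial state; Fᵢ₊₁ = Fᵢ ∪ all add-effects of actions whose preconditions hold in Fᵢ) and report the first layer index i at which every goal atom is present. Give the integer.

1

F0 = init (9 atoms)
F1 = F0 ∪ {inpos(a,c), inpos(a,e), inpos(a,f), inpos(c,a), inpos(c,e), inpos(e,a), inpos(e,c), inpos(e,f), near(a), near(c), near(e), near(f)}  (21 atoms)
goal ⊆ F1  ⇒  h_max = 1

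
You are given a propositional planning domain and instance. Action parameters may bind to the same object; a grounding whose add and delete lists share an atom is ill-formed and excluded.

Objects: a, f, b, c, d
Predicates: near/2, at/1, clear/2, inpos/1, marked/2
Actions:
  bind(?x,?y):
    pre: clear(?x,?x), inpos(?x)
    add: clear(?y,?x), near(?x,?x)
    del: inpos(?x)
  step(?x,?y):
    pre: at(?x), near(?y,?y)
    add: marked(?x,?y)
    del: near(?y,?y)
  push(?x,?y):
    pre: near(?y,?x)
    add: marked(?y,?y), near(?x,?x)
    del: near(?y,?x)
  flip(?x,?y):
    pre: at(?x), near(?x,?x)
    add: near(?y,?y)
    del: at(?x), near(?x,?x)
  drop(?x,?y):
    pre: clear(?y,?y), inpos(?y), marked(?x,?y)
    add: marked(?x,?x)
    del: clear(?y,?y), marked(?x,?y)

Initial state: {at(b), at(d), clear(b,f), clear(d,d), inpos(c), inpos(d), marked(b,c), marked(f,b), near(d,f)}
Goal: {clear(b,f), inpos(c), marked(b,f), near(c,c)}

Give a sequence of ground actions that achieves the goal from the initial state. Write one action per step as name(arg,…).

1. bind(d,a)  →  {at(b), at(d), clear(a,d), clear(b,f), clear(d,d), inpos(c), marked(b,c), marked(f,b), near(d,d), near(d,f)}
2. push(f,d)  →  {at(b), at(d), clear(a,d), clear(b,f), clear(d,d), inpos(c), marked(b,c), marked(d,d), marked(f,b), near(d,d), near(f,f)}
3. step(b,f)  →  {at(b), at(d), clear(a,d), clear(b,f), clear(d,d), inpos(c), marked(b,c), marked(b,f), marked(d,d), marked(f,b), near(d,d)}
4. flip(d,c)  →  {at(b), clear(a,d), clear(b,f), clear(d,d), inpos(c), marked(b,c), marked(b,f), marked(d,d), marked(f,b), near(c,c)}

bind(d,a); push(f,d); step(b,f); flip(d,c)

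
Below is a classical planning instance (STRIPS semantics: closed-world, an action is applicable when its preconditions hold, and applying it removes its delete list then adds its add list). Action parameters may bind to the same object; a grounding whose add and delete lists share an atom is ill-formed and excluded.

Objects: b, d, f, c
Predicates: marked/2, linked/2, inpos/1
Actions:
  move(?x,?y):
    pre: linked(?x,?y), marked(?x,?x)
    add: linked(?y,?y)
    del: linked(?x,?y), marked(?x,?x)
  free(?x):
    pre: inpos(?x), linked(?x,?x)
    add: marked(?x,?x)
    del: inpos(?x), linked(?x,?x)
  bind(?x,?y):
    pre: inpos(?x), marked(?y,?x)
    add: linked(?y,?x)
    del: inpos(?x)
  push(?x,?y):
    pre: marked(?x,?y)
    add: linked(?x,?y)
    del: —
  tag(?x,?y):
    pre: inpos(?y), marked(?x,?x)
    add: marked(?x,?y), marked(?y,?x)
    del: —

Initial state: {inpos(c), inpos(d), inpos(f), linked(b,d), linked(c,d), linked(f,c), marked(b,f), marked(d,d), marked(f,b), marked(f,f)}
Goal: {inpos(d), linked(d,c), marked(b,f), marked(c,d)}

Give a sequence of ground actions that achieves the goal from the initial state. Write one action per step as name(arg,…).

1. tag(d,c)  →  {inpos(c), inpos(d), inpos(f), linked(b,d), linked(c,d), linked(f,c), marked(b,f), marked(c,d), marked(d,c), marked(d,d), marked(f,b), marked(f,f)}
2. bind(c,d)  →  {inpos(d), inpos(f), linked(b,d), linked(c,d), linked(d,c), linked(f,c), marked(b,f), marked(c,d), marked(d,c), marked(d,d), marked(f,b), marked(f,f)}

tag(d,c); bind(c,d)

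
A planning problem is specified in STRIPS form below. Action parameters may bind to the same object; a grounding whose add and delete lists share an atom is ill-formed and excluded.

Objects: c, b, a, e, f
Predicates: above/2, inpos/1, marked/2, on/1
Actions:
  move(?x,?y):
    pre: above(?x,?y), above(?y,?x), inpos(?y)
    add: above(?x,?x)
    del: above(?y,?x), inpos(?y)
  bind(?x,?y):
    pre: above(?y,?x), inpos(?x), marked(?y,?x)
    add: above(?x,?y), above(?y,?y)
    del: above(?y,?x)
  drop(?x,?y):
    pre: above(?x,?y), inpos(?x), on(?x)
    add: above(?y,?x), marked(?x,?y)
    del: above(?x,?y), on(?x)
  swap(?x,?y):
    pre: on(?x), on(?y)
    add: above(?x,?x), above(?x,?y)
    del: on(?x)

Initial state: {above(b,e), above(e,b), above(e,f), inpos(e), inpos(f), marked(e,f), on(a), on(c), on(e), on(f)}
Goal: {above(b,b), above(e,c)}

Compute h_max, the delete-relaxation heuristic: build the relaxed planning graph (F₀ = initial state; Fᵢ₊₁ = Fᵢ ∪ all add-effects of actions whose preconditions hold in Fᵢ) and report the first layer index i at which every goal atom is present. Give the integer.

F0 = init (10 atoms)
F1 = F0 ∪ {above(a,a), above(a,c), above(a,e), above(a,f), above(b,b), above(c,a), above(c,c), above(c,e), above(c,f), above(e,a), above(e,c), above(e,e), above(f,a), above(f,c), above(f,e), above(f,f), marked(e,b)}  (27 atoms)
goal ⊆ F1  ⇒  h_max = 1

1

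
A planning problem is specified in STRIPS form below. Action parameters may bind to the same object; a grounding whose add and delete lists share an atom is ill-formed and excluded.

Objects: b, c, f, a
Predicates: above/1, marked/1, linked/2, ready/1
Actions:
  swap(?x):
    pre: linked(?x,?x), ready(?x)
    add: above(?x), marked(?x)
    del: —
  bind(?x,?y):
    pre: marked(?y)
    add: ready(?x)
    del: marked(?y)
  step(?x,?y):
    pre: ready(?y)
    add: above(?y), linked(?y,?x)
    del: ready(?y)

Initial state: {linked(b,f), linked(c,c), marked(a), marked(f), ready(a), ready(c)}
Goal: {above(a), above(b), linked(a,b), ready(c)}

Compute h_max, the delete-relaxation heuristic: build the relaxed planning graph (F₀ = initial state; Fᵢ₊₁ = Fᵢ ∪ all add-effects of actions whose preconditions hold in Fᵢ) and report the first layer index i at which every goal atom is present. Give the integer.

F0 = init (6 atoms)
F1 = F0 ∪ {above(a), above(c), linked(a,a), linked(a,b), linked(a,c), linked(a,f), linked(c,a), linked(c,b), linked(c,f), marked(c), ready(b), ready(f)}  (18 atoms)
F2 = F1 ∪ {above(b), above(f), linked(b,a), linked(b,b), linked(b,c), linked(f,a), linked(f,b), linked(f,c), linked(f,f)}  (27 atoms)
goal ⊆ F2  ⇒  h_max = 2

2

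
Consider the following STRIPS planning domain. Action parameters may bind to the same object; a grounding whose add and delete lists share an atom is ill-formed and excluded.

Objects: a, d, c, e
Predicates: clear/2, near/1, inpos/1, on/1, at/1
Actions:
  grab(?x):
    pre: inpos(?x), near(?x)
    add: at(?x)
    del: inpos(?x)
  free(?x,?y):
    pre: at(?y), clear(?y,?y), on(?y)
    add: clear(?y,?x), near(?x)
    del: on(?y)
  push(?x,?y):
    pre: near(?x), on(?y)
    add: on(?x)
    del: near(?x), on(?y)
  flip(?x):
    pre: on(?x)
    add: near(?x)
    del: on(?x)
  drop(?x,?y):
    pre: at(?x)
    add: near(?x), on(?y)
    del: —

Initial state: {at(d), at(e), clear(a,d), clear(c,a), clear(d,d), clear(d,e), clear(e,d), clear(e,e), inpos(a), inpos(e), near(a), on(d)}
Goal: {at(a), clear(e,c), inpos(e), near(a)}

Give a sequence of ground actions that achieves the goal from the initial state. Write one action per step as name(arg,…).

1. grab(a)  →  {at(a), at(d), at(e), clear(a,d), clear(c,a), clear(d,d), clear(d,e), clear(e,d), clear(e,e), inpos(e), near(a), on(d)}
2. drop(a,e)  →  {at(a), at(d), at(e), clear(a,d), clear(c,a), clear(d,d), clear(d,e), clear(e,d), clear(e,e), inpos(e), near(a), on(d), on(e)}
3. free(c,e)  →  {at(a), at(d), at(e), clear(a,d), clear(c,a), clear(d,d), clear(d,e), clear(e,c), clear(e,d), clear(e,e), inpos(e), near(a), near(c), on(d)}

grab(a); drop(a,e); free(c,e)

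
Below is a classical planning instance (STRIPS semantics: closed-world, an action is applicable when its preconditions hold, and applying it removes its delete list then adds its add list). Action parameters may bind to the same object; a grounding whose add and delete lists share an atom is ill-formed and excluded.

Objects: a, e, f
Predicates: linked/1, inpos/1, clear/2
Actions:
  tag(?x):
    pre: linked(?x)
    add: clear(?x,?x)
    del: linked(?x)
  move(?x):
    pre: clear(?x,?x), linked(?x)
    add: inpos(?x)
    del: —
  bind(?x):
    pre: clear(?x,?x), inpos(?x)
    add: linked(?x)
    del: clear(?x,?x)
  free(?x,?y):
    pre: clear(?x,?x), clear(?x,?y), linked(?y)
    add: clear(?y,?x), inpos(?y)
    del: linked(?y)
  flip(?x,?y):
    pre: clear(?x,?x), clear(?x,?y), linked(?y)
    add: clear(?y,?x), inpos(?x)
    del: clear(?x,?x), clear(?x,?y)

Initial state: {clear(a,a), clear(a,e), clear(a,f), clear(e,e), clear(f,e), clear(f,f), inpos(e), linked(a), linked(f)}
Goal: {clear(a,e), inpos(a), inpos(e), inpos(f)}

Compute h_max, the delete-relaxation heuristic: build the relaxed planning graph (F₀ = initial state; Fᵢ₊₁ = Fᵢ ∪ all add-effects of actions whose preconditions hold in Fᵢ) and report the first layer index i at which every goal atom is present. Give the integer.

F0 = init (9 atoms)
F1 = F0 ∪ {clear(f,a), inpos(a), inpos(f), linked(e)}  (13 atoms)
goal ⊆ F1  ⇒  h_max = 1

1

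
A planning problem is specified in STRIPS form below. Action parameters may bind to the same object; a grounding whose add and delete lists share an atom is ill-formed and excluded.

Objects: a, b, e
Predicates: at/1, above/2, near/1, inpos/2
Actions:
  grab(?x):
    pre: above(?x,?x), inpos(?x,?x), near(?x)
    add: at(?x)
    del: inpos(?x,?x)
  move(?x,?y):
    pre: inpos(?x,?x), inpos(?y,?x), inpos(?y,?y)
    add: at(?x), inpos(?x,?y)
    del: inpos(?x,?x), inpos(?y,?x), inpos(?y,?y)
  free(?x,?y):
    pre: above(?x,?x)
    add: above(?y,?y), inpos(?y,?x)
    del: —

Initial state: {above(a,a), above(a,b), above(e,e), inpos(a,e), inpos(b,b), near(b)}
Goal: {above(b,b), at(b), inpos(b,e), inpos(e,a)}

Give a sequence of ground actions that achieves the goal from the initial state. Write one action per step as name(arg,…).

free(a,e); free(e,b); grab(b)

1. free(a,e)  →  {above(a,a), above(a,b), above(e,e), inpos(a,e), inpos(b,b), inpos(e,a), near(b)}
2. free(e,b)  →  {above(a,a), above(a,b), above(b,b), above(e,e), inpos(a,e), inpos(b,b), inpos(b,e), inpos(e,a), near(b)}
3. grab(b)  →  {above(a,a), above(a,b), above(b,b), above(e,e), at(b), inpos(a,e), inpos(b,e), inpos(e,a), near(b)}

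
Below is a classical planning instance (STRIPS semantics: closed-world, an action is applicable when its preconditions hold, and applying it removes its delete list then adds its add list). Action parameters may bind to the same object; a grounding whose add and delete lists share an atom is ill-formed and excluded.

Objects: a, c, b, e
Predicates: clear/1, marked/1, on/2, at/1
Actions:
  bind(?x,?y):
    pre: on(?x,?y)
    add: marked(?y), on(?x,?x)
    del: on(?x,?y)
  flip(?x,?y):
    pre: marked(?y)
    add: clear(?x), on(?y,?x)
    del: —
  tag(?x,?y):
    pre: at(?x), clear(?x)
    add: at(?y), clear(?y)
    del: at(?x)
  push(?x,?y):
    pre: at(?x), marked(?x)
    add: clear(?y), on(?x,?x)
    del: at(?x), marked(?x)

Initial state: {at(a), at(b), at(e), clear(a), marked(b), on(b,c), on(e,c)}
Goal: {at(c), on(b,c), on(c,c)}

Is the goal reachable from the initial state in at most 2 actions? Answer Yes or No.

No

1. bind(e,c)  →  {at(a), at(b), at(e), clear(a), marked(b), marked(c), on(b,c), on(e,e)}
2. flip(c,c)  →  {at(a), at(b), at(e), clear(a), clear(c), marked(b), marked(c), on(b,c), on(c,c), on(e,e)}
3. tag(a,c)  →  {at(b), at(c), at(e), clear(a), clear(c), marked(b), marked(c), on(b,c), on(c,c), on(e,e)}
optimal plan length = 3; 3 > 2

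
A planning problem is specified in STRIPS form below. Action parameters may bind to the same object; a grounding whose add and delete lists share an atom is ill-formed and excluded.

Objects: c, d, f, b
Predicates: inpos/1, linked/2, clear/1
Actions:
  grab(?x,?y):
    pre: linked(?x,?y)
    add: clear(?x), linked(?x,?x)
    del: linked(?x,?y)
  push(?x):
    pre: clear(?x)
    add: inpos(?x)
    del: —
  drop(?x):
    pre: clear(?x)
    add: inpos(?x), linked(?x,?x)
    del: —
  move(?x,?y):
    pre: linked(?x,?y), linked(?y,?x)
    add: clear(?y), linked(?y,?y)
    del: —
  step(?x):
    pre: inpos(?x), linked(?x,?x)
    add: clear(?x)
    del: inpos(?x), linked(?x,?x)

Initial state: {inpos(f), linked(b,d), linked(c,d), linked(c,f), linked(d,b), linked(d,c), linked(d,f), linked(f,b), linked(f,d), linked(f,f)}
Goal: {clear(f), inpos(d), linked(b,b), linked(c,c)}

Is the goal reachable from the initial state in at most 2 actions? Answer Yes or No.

No

1. grab(c,d)  →  {clear(c), inpos(f), linked(b,d), linked(c,c), linked(c,f), linked(d,b), linked(d,c), linked(d,f), linked(f,b), linked(f,d), linked(f,f)}
2. grab(d,c)  →  {clear(c), clear(d), inpos(f), linked(b,d), linked(c,c), linked(c,f), linked(d,b), linked(d,d), linked(d,f), linked(f,b), linked(f,d), linked(f,f)}
3. grab(f,d)  →  {clear(c), clear(d), clear(f), inpos(f), linked(b,d), linked(c,c), linked(c,f), linked(d,b), linked(d,d), linked(d,f), linked(f,b), linked(f,f)}
4. grab(b,d)  →  {clear(b), clear(c), clear(d), clear(f), inpos(f), linked(b,b), linked(c,c), linked(c,f), linked(d,b), linked(d,d), linked(d,f), linked(f,b), linked(f,f)}
5. push(d)  →  {clear(b), clear(c), clear(d), clear(f), inpos(d), inpos(f), linked(b,b), linked(c,c), linked(c,f), linked(d,b), linked(d,d), linked(d,f), linked(f,b), linked(f,f)}
optimal plan length = 5; 5 > 2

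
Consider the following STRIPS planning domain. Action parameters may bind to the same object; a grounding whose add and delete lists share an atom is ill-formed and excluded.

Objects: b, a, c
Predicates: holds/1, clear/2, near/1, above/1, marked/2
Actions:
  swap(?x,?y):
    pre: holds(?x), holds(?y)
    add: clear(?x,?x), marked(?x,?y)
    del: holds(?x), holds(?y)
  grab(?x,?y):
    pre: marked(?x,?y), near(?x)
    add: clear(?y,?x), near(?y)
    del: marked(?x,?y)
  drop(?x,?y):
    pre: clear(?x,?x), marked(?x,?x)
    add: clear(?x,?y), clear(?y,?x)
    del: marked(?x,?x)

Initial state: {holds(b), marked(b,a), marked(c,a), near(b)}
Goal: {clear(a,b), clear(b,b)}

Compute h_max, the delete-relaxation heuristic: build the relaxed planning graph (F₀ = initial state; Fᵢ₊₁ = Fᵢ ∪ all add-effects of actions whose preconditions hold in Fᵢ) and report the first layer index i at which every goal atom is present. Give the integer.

F0 = init (4 atoms)
F1 = F0 ∪ {clear(a,b), clear(b,b), marked(b,b), near(a)}  (8 atoms)
goal ⊆ F1  ⇒  h_max = 1

1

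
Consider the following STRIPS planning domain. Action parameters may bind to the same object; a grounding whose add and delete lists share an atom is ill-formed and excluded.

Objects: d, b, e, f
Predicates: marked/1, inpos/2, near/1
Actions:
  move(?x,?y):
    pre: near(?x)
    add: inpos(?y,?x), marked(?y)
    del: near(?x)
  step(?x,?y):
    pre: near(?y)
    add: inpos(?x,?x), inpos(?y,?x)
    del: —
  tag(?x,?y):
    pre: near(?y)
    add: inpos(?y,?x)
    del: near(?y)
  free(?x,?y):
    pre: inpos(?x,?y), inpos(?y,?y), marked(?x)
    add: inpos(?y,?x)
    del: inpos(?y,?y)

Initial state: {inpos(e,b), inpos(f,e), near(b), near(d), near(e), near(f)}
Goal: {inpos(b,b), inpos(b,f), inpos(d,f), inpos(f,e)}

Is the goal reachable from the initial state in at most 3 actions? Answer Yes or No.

Yes

1. move(b,b)  →  {inpos(b,b), inpos(e,b), inpos(f,e), marked(b), near(d), near(e), near(f)}
2. move(f,b)  →  {inpos(b,b), inpos(b,f), inpos(e,b), inpos(f,e), marked(b), near(d), near(e)}
3. step(f,d)  →  {inpos(b,b), inpos(b,f), inpos(d,f), inpos(e,b), inpos(f,e), inpos(f,f), marked(b), near(d), near(e)}
optimal plan length = 3; 3 ≤ 3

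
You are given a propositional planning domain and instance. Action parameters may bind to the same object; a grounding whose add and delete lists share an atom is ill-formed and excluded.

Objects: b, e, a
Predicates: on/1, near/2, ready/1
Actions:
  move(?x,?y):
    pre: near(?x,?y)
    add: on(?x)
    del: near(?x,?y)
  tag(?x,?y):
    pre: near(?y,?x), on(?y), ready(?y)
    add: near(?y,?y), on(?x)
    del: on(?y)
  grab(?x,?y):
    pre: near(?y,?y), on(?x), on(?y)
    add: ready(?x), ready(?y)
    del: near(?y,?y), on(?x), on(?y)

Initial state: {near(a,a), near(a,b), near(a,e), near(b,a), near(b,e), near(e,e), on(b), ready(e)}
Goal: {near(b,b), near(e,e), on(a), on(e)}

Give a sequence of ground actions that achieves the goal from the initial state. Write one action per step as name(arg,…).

1. move(a,b)  →  {near(a,a), near(a,e), near(b,a), near(b,e), near(e,e), on(a), on(b), ready(e)}
2. grab(b,a)  →  {near(a,e), near(b,a), near(b,e), near(e,e), ready(a), ready(b), ready(e)}
3. move(b,a)  →  {near(a,e), near(b,e), near(e,e), on(b), ready(a), ready(b), ready(e)}
4. move(a,e)  →  {near(b,e), near(e,e), on(a), on(b), ready(a), ready(b), ready(e)}
5. tag(e,b)  →  {near(b,b), near(b,e), near(e,e), on(a), on(e), ready(a), ready(b), ready(e)}

move(a,b); grab(b,a); move(b,a); move(a,e); tag(e,b)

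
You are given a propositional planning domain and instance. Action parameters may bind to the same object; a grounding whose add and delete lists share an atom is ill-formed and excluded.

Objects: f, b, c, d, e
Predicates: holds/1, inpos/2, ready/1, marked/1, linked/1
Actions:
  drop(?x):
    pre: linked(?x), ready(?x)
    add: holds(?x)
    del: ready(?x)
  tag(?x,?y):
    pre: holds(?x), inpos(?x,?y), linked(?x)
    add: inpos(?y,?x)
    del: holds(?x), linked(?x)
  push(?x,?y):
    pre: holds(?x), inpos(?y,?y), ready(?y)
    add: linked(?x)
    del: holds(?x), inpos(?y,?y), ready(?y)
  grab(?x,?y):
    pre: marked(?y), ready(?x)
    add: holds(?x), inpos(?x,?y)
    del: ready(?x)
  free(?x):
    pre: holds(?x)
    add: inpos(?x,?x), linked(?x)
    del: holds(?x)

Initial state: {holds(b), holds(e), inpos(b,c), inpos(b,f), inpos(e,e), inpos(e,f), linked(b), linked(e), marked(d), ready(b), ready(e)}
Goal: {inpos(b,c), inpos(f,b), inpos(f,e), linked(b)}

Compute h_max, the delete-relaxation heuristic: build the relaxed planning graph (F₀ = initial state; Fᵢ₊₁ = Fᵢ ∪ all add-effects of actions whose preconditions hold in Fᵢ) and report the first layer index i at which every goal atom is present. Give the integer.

F0 = init (11 atoms)
F1 = F0 ∪ {inpos(b,b), inpos(b,d), inpos(c,b), inpos(e,d), inpos(f,b), inpos(f,e)}  (17 atoms)
goal ⊆ F1  ⇒  h_max = 1

1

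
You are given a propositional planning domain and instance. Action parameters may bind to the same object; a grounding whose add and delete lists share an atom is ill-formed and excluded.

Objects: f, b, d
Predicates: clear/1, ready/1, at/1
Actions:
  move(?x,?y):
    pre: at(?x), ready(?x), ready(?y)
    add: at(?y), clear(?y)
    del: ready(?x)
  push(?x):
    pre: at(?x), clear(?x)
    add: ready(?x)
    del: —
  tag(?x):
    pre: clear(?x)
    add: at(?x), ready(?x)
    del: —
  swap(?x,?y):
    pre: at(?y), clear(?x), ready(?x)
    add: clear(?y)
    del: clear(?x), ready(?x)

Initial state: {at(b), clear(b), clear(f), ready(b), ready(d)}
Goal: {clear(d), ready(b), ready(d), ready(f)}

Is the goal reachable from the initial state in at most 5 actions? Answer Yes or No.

1. move(b,d)  →  {at(b), at(d), clear(b), clear(d), clear(f), ready(d)}
2. push(b)  →  {at(b), at(d), clear(b), clear(d), clear(f), ready(b), ready(d)}
3. tag(f)  →  {at(b), at(d), at(f), clear(b), clear(d), clear(f), ready(b), ready(d), ready(f)}
optimal plan length = 3; 3 ≤ 5

Yes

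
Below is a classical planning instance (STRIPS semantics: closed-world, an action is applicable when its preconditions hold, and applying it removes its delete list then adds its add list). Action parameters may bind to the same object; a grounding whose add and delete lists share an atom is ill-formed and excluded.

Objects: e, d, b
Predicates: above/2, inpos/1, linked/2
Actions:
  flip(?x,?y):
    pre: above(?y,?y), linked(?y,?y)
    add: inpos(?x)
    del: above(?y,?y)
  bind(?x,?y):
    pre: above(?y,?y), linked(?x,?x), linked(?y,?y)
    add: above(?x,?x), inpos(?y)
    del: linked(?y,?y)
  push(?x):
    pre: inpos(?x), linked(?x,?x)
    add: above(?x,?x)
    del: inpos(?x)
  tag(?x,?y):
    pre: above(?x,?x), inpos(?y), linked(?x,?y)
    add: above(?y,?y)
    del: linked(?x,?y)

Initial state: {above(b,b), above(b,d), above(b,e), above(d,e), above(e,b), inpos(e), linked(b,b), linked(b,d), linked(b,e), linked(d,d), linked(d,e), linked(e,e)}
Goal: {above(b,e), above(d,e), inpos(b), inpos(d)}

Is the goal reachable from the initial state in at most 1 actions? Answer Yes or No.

1. bind(e,b)  →  {above(b,b), above(b,d), above(b,e), above(d,e), above(e,b), above(e,e), inpos(b), inpos(e), linked(b,d), linked(b,e), linked(d,d), linked(d,e), linked(e,e)}
2. flip(d,e)  →  {above(b,b), above(b,d), above(b,e), above(d,e), above(e,b), inpos(b), inpos(d), inpos(e), linked(b,d), linked(b,e), linked(d,d), linked(d,e), linked(e,e)}
optimal plan length = 2; 2 > 1

No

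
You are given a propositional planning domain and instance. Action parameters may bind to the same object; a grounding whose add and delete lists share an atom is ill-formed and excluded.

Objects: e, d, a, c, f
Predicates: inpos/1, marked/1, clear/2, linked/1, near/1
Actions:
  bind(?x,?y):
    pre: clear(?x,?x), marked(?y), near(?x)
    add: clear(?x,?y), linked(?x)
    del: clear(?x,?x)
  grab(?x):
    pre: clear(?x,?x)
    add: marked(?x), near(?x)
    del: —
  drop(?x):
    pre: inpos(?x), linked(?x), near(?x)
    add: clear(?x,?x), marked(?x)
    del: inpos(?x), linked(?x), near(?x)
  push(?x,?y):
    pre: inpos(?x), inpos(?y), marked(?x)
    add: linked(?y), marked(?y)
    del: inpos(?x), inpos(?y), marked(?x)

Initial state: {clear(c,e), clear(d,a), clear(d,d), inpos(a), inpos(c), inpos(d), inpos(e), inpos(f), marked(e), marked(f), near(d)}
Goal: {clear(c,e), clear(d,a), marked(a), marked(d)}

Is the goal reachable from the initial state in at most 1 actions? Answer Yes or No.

1. grab(d)  →  {clear(c,e), clear(d,a), clear(d,d), inpos(a), inpos(c), inpos(d), inpos(e), inpos(f), marked(d), marked(e), marked(f), near(d)}
2. push(e,a)  →  {clear(c,e), clear(d,a), clear(d,d), inpos(c), inpos(d), inpos(f), linked(a), marked(a), marked(d), marked(f), near(d)}
optimal plan length = 2; 2 > 1

No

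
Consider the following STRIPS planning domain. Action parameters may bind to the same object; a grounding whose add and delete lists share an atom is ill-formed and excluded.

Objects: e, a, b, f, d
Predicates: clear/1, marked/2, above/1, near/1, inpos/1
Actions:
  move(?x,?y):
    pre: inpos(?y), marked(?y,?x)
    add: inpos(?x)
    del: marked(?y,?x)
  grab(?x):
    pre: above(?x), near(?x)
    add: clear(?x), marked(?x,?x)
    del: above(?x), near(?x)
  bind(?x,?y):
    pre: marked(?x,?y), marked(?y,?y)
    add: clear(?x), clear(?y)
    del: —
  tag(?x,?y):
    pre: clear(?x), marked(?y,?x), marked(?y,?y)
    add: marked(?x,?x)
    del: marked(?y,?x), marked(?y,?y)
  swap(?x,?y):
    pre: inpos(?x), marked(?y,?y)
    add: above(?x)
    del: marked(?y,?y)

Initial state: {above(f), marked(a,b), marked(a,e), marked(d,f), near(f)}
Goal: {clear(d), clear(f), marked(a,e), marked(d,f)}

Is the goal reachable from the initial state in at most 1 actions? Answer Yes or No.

1. grab(f)  →  {clear(f), marked(a,b), marked(a,e), marked(d,f), marked(f,f)}
2. bind(d,f)  →  {clear(d), clear(f), marked(a,b), marked(a,e), marked(d,f), marked(f,f)}
optimal plan length = 2; 2 > 1

No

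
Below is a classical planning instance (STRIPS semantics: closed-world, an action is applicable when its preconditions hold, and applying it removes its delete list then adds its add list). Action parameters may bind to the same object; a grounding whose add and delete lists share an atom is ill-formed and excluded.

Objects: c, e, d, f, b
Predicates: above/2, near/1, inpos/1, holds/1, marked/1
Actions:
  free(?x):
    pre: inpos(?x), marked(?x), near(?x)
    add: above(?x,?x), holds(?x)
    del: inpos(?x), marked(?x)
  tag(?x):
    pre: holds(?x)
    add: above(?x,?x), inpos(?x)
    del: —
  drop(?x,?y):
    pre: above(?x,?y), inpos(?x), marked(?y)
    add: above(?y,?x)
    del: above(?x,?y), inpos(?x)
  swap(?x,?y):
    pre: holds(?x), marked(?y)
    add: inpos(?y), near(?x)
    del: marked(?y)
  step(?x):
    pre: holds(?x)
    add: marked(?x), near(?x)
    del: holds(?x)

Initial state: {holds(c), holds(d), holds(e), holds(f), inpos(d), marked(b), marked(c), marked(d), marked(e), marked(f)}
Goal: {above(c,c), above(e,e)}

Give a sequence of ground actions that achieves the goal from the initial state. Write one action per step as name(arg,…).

1. tag(c)  →  {above(c,c), holds(c), holds(d), holds(e), holds(f), inpos(c), inpos(d), marked(b), marked(c), marked(d), marked(e), marked(f)}
2. tag(e)  →  {above(c,c), above(e,e), holds(c), holds(d), holds(e), holds(f), inpos(c), inpos(d), inpos(e), marked(b), marked(c), marked(d), marked(e), marked(f)}

tag(c); tag(e)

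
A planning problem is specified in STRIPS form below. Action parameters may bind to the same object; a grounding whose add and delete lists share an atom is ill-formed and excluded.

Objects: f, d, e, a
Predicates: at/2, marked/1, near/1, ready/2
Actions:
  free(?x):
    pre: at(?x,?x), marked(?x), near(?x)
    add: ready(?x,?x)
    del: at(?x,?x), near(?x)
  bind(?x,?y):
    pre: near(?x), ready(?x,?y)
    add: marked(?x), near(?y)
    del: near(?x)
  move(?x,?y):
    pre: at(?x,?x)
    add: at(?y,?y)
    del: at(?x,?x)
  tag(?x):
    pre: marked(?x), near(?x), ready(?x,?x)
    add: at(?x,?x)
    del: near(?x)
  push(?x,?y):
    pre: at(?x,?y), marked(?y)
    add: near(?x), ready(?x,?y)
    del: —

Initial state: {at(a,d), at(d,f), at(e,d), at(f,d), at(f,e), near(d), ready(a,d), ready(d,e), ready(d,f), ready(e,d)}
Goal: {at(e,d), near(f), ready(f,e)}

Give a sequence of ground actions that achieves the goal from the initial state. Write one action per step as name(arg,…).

1. bind(d,e)  →  {at(a,d), at(d,f), at(e,d), at(f,d), at(f,e), marked(d), near(e), ready(a,d), ready(d,e), ready(d,f), ready(e,d)}
2. bind(e,d)  →  {at(a,d), at(d,f), at(e,d), at(f,d), at(f,e), marked(d), marked(e), near(d), ready(a,d), ready(d,e), ready(d,f), ready(e,d)}
3. push(f,e)  →  {at(a,d), at(d,f), at(e,d), at(f,d), at(f,e), marked(d), marked(e), near(d), near(f), ready(a,d), ready(d,e), ready(d,f), ready(e,d), ready(f,e)}

bind(d,e); bind(e,d); push(f,e)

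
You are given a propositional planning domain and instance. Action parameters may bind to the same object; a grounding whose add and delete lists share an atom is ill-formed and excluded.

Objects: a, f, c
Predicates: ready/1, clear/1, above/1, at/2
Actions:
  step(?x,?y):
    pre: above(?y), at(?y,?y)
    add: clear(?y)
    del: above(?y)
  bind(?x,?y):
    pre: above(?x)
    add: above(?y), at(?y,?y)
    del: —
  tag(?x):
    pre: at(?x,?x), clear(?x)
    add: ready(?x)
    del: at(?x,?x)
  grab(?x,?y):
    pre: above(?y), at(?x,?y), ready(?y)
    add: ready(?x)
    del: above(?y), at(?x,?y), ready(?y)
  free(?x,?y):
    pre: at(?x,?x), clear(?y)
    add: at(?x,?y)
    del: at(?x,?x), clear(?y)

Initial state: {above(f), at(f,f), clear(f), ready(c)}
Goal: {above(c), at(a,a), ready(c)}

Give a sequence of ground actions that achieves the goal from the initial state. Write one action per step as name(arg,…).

1. bind(f,a)  →  {above(a), above(f), at(a,a), at(f,f), clear(f), ready(c)}
2. bind(a,c)  →  {above(a), above(c), above(f), at(a,a), at(c,c), at(f,f), clear(f), ready(c)}

bind(f,a); bind(a,c)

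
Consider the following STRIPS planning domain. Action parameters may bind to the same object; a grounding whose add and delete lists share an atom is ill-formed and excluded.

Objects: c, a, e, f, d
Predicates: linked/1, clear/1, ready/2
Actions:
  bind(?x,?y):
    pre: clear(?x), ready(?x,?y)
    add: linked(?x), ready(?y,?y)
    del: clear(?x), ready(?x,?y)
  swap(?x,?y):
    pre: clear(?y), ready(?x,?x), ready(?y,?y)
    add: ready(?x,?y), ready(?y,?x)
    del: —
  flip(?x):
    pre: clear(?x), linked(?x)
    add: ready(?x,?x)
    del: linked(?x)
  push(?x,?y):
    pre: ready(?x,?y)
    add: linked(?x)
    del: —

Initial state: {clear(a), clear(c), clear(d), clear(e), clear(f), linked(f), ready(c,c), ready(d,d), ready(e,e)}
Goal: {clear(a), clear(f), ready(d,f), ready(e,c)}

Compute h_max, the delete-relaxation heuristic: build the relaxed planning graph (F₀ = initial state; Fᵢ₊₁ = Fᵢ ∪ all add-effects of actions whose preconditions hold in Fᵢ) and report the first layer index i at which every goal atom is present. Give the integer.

F0 = init (9 atoms)
F1 = F0 ∪ {linked(c), linked(d), linked(e), ready(c,d), ready(c,e), ready(d,c), ready(d,e), ready(e,c), ready(e,d), ready(f,f)}  (19 atoms)
F2 = F1 ∪ {ready(c,f), ready(d,f), ready(e,f), ready(f,c), ready(f,d), ready(f,e)}  (25 atoms)
goal ⊆ F2  ⇒  h_max = 2

2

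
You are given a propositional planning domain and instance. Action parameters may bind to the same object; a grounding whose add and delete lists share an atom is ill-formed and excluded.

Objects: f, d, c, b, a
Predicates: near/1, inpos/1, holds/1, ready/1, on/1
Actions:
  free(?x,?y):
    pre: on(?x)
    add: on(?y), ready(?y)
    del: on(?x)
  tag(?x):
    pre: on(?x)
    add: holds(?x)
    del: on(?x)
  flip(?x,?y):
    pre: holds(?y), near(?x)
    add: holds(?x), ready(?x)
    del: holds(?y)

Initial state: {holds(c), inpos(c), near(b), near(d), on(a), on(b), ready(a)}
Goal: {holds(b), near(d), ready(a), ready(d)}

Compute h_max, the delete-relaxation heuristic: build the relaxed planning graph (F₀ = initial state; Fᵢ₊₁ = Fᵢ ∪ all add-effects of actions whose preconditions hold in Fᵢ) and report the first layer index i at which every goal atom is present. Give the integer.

1

F0 = init (7 atoms)
F1 = F0 ∪ {holds(a), holds(b), holds(d), on(c), on(d), on(f), ready(b), ready(c), ready(d), ready(f)}  (17 atoms)
goal ⊆ F1  ⇒  h_max = 1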